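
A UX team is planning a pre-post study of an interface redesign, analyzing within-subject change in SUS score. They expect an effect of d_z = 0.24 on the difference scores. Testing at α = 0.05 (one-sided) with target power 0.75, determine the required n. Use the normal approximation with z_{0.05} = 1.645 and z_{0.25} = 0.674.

For a paired (one-sample on differences) test: n = ((z_{α} + z_β) / d)².
z_{α} + z_β = 1.645 + 0.674 = 2.319.
n = (2.319 / 0.24)² = 9.662² = 93.36.
Round up.

n = 94 pairs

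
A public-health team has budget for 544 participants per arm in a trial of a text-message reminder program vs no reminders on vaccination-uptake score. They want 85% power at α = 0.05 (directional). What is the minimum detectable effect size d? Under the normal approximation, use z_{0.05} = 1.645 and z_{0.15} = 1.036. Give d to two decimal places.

For two independent groups of n = 544 each: d_min = (z_{α} + z_β)·√(2/n).
z-sum = 1.645 + 1.036 = 2.681.
d_min = 2.681 × √(2/544) = 2.681 × 0.0606 = 0.163.

d_min ≈ 0.16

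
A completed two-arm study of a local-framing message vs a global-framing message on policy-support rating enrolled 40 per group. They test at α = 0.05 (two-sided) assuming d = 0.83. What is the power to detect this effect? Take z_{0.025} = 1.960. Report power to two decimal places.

For two equal groups, power = Φ(d·√(n/2) − z_{α/2}).
d·√(n/2) = 0.83 × √(40/2) = 0.83 × 4.472 = 3.712.
z_β = 3.712 − 1.960 = 1.752.
Power = Φ(1.752) = 0.960.

power ≈ 0.96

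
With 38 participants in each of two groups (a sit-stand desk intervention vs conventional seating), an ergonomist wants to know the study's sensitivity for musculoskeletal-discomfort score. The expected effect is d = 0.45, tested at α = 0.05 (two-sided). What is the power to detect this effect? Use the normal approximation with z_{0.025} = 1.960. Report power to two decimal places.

power ≈ 0.50

For two equal groups, power = Φ(d·√(n/2) − z_{α/2}).
d·√(n/2) = 0.45 × √(38/2) = 0.45 × 4.359 = 1.962.
z_β = 1.962 − 1.960 = 0.002.
Power = Φ(0.002) = 0.501.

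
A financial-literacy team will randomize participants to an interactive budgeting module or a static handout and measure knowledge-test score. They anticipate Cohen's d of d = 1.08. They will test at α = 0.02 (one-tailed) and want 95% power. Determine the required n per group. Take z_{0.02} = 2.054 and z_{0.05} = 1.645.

n = 24 per group

For two independent groups with equal n: n = 2·((z_{α} + z_β) / d)².
z_{α} + z_β = 2.054 + 1.645 = 3.699.
n = 2 × (3.699 / 1.08)² = 2 × 3.425² = 2 × 11.73 = 23.5.
Round up to the next whole participant.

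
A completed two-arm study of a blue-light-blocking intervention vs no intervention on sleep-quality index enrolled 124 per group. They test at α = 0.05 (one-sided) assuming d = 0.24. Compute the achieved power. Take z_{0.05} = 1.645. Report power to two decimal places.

For two equal groups, power = Φ(d·√(n/2) − z_{α}).
d·√(n/2) = 0.24 × √(124/2) = 0.24 × 7.874 = 1.890.
z_β = 1.890 − 1.645 = 0.245.
Power = Φ(0.245) = 0.597.

power ≈ 0.60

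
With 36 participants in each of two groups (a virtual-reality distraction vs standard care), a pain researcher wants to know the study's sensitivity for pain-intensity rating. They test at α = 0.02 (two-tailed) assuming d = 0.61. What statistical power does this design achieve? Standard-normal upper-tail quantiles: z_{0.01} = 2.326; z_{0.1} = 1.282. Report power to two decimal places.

power ≈ 0.60

For two equal groups, power = Φ(d·√(n/2) − z_{α/2}).
d·√(n/2) = 0.61 × √(36/2) = 0.61 × 4.243 = 2.588.
z_β = 2.588 − 2.326 = 0.262.
Power = Φ(0.262) = 0.603.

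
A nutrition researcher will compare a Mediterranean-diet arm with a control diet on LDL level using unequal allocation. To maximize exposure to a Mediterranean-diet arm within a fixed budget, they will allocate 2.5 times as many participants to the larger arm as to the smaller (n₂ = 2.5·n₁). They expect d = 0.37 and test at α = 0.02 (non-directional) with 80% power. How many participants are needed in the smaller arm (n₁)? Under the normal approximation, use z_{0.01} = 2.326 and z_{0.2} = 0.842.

n₁ = 103

With allocation ratio k = n₂/n₁ = 2.5, Var(x̄₁−x̄₂) = σ²(1/n₁ + 1/(k·n₁)) = σ²·(k+1)/(k·n₁).
So n₁ = (1 + 1/k)·((z_{α/2} + z_β)/d)² = 1.400 × (3.168/0.37)².
n₁ = 1.400 × 73.31 = 102.6.
Round up: n₁ = 103, giving n₂ = ⌈2.5 × 103⌉ = ⌈257.5⌉ = 258.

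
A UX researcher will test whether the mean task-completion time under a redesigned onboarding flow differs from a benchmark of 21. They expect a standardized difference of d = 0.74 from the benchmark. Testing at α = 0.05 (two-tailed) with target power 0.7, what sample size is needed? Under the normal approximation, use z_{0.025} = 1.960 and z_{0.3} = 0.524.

For a one-sample test: n = ((z_{α/2} + z_β) / d)².
z_{α/2} + z_β = 1.960 + 0.524 = 2.484.
n = (2.484 / 0.74)² = 3.357² = 11.27.
Round up.

n = 12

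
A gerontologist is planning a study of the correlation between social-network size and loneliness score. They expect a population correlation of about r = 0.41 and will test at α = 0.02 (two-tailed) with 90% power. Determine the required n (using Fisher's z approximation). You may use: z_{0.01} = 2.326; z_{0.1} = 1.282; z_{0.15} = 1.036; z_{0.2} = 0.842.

n = 72

Fisher's z: C = ½·ln((1+r)/(1−r)) = ½·ln(2.3898) = 0.4356.
n = ((z_{α/2} + z_β)/C)² + 3.
(2.326 + 1.282) / 0.4356 = 3.608 / 0.4356 = 8.283.
n = 8.283² + 3 = 68.61 + 3 = 71.6.
Round up.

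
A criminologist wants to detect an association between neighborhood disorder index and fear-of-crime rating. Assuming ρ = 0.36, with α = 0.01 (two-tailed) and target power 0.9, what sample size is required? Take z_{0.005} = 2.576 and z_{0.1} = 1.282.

n = 108

Fisher's z: C = ½·ln((1+r)/(1−r)) = ½·ln(2.1250) = 0.3769.
n = ((z_{α/2} + z_β)/C)² + 3.
(2.576 + 1.282) / 0.3769 = 3.858 / 0.3769 = 10.236.
n = 10.236² + 3 = 104.78 + 3 = 107.8.
Round up.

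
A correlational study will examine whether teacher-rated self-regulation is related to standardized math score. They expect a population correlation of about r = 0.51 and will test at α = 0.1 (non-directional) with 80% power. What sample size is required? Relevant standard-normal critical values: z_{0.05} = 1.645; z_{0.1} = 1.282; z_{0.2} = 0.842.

Fisher's z: C = ½·ln((1+r)/(1−r)) = ½·ln(3.0816) = 0.5627.
n = ((z_{α/2} + z_β)/C)² + 3.
(1.645 + 0.842) / 0.5627 = 2.487 / 0.5627 = 4.420.
n = 4.420² + 3 = 19.53 + 3 = 22.5.
Round up.

n = 23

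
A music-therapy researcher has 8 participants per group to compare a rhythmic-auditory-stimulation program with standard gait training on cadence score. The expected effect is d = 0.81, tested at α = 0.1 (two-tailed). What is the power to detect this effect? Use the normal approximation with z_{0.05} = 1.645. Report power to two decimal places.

power ≈ 0.49

For two equal groups, power = Φ(d·√(n/2) − z_{α/2}).
d·√(n/2) = 0.81 × √(8/2) = 0.81 × 2.000 = 1.620.
z_β = 1.620 − 1.645 = -0.025.
Power = Φ(-0.025) = 0.490.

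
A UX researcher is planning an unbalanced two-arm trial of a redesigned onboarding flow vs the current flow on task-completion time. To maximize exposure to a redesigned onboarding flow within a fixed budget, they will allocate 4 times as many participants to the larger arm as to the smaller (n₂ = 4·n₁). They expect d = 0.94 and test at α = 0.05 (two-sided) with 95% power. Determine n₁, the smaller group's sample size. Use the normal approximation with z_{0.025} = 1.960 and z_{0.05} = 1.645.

With allocation ratio k = n₂/n₁ = 4, Var(x̄₁−x̄₂) = σ²(1/n₁ + 1/(k·n₁)) = σ²·(k+1)/(k·n₁).
So n₁ = (1 + 1/k)·((z_{α/2} + z_β)/d)² = 1.250 × (3.605/0.94)².
n₁ = 1.250 × 14.71 = 18.4.
Round up: n₁ = 19, giving n₂ = 4 × 19 = 76.

n₁ = 19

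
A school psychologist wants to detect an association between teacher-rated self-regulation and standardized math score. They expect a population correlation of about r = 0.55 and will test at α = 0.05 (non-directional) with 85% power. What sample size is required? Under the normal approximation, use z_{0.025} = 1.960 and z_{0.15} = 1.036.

Fisher's z: C = ½·ln((1+r)/(1−r)) = ½·ln(3.4444) = 0.6184.
n = ((z_{α/2} + z_β)/C)² + 3.
(1.960 + 1.036) / 0.6184 = 2.996 / 0.6184 = 4.845.
n = 4.845² + 3 = 23.47 + 3 = 26.5.
Round up.

n = 27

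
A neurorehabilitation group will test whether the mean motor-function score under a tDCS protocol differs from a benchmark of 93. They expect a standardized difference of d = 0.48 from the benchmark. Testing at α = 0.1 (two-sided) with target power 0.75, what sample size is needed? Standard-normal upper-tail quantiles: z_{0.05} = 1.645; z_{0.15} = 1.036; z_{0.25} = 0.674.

n = 24

For a one-sample test: n = ((z_{α/2} + z_β) / d)².
z_{α/2} + z_β = 1.645 + 0.674 = 2.319.
n = (2.319 / 0.48)² = 4.831² = 23.34.
Round up.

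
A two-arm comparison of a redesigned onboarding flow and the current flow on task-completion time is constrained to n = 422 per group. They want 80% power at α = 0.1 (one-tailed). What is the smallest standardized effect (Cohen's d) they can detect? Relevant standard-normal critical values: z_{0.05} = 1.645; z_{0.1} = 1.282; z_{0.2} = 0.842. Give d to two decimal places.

d_min ≈ 0.15

For two independent groups of n = 422 each: d_min = (z_{α} + z_β)·√(2/n).
z-sum = 1.282 + 0.842 = 2.124.
d_min = 2.124 × √(2/422) = 2.124 × 0.0688 = 0.146.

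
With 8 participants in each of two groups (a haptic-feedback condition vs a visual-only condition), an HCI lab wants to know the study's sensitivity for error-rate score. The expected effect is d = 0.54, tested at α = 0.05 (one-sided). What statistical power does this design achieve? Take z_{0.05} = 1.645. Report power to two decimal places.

power ≈ 0.29

For two equal groups, power = Φ(d·√(n/2) − z_{α}).
d·√(n/2) = 0.54 × √(8/2) = 0.54 × 2.000 = 1.080.
z_β = 1.080 − 1.645 = -0.565.
Power = Φ(-0.565) = 0.286.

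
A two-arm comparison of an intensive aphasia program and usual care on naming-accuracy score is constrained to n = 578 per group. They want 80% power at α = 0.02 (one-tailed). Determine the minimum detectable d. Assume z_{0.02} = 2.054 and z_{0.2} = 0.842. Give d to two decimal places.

For two independent groups of n = 578 each: d_min = (z_{α} + z_β)·√(2/n).
z-sum = 2.054 + 0.842 = 2.896.
d_min = 2.896 × √(2/578) = 2.896 × 0.0588 = 0.170.

d_min ≈ 0.17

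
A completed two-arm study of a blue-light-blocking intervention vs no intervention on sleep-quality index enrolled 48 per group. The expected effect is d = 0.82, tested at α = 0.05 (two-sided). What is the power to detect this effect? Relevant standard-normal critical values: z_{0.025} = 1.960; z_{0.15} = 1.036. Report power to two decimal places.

power ≈ 0.98

For two equal groups, power = Φ(d·√(n/2) − z_{α/2}).
d·√(n/2) = 0.82 × √(48/2) = 0.82 × 4.899 = 4.017.
z_β = 4.017 − 1.960 = 2.057.
Power = Φ(2.057) = 0.980.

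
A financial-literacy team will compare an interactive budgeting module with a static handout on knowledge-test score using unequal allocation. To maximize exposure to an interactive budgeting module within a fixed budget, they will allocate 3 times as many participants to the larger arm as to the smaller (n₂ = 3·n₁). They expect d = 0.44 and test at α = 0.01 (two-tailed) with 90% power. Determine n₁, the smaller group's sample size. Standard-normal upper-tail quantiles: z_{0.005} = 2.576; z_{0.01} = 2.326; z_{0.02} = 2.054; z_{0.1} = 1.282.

n₁ = 103

With allocation ratio k = n₂/n₁ = 3, Var(x̄₁−x̄₂) = σ²(1/n₁ + 1/(k·n₁)) = σ²·(k+1)/(k·n₁).
So n₁ = (1 + 1/k)·((z_{α/2} + z_β)/d)² = 1.333 × (3.858/0.44)².
n₁ = 1.333 × 76.88 = 102.5.
Round up: n₁ = 103, giving n₂ = 3 × 103 = 309.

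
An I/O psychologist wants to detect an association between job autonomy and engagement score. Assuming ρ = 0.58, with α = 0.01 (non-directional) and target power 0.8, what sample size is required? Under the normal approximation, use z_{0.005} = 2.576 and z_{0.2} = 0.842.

n = 30

Fisher's z: C = ½·ln((1+r)/(1−r)) = ½·ln(3.7619) = 0.6625.
n = ((z_{α/2} + z_β)/C)² + 3.
(2.576 + 0.842) / 0.6625 = 3.418 / 0.6625 = 5.159.
n = 5.159² + 3 = 26.62 + 3 = 29.6.
Round up.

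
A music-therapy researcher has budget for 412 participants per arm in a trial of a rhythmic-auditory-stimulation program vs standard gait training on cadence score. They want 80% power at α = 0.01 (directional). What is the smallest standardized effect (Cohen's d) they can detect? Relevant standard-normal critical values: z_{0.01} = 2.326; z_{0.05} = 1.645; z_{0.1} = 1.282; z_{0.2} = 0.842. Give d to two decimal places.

For two independent groups of n = 412 each: d_min = (z_{α} + z_β)·√(2/n).
z-sum = 2.326 + 0.842 = 3.168.
d_min = 3.168 × √(2/412) = 3.168 × 0.0697 = 0.221.

d_min ≈ 0.22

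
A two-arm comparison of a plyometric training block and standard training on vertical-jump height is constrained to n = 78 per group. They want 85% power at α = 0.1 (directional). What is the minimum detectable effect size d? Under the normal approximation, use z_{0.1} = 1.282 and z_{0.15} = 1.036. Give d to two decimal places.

d_min ≈ 0.37

For two independent groups of n = 78 each: d_min = (z_{α} + z_β)·√(2/n).
z-sum = 1.282 + 1.036 = 2.318.
d_min = 2.318 × √(2/78) = 2.318 × 0.1601 = 0.371.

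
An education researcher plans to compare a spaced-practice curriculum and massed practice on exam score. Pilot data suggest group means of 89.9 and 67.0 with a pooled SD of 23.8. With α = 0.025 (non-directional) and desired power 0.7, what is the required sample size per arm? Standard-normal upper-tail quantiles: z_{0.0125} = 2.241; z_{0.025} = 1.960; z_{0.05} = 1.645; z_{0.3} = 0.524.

Cohen's d = |M₁ − M₂| / SD_pooled = |89.9 − 67.0| / 23.8 = 22.9 / 23.8 = 0.962.
For two independent groups with equal n: n = 2·((z_{α/2} + z_β) / d)².
z_{α/2} + z_β = 2.241 + 0.524 = 2.765.
n = 2 × (2.765 / 0.962)² = 2 × 2.874² = 2 × 8.26 = 16.5.
Round up to the next whole participant.

n = 17 per group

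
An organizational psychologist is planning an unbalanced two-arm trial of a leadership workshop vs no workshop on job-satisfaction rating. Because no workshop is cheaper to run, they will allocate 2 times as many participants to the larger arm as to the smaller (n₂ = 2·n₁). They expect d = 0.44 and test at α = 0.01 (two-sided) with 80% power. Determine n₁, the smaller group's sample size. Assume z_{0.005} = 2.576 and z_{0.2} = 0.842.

With allocation ratio k = n₂/n₁ = 2, Var(x̄₁−x̄₂) = σ²(1/n₁ + 1/(k·n₁)) = σ²·(k+1)/(k·n₁).
So n₁ = (1 + 1/k)·((z_{α/2} + z_β)/d)² = 1.500 × (3.418/0.44)².
n₁ = 1.500 × 60.34 = 90.5.
Round up: n₁ = 91, giving n₂ = 2 × 91 = 182.

n₁ = 91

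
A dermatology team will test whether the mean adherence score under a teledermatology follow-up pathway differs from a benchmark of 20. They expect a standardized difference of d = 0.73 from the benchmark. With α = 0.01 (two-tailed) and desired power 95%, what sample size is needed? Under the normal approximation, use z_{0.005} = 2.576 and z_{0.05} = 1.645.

For a one-sample test: n = ((z_{α/2} + z_β) / d)².
z_{α/2} + z_β = 2.576 + 1.645 = 4.221.
n = (4.221 / 0.73)² = 5.782² = 33.43.
Round up.

n = 34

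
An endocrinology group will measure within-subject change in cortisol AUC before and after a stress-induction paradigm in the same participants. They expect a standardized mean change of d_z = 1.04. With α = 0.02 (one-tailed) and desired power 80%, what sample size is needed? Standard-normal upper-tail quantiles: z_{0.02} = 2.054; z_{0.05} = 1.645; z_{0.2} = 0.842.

n = 8 pairs

For a paired (one-sample on differences) test: n = ((z_{α} + z_β) / d)².
z_{α} + z_β = 2.054 + 0.842 = 2.896.
n = (2.896 / 1.04)² = 2.785² = 7.75.
Round up.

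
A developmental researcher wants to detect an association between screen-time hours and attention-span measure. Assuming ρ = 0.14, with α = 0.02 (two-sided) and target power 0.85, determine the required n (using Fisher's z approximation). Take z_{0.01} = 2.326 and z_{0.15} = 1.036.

n = 573

Fisher's z: C = ½·ln((1+r)/(1−r)) = ½·ln(1.3256) = 0.1409.
n = ((z_{α/2} + z_β)/C)² + 3.
(2.326 + 1.036) / 0.1409 = 3.362 / 0.1409 = 23.861.
n = 23.861² + 3 = 569.34 + 3 = 572.3.
Round up.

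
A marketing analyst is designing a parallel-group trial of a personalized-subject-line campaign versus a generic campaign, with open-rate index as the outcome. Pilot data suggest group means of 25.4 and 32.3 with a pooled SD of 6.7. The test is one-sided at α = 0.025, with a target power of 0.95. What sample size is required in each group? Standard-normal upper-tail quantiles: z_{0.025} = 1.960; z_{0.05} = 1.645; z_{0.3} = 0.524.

n = 25 per group

Cohen's d = |M₁ − M₂| / SD_pooled = |25.4 − 32.3| / 6.7 = 6.9 / 6.7 = 1.030.
For two independent groups with equal n: n = 2·((z_{α} + z_β) / d)².
z_{α} + z_β = 1.960 + 1.645 = 3.605.
n = 2 × (3.605 / 1.030)² = 2 × 3.500² = 2 × 12.25 = 24.5.
Round up to the next whole participant.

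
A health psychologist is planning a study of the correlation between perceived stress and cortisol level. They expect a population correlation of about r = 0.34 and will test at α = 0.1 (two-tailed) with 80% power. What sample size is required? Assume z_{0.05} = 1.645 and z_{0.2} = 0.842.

Fisher's z: C = ½·ln((1+r)/(1−r)) = ½·ln(2.0303) = 0.3541.
n = ((z_{α/2} + z_β)/C)² + 3.
(1.645 + 0.842) / 0.3541 = 2.487 / 0.3541 = 7.023.
n = 7.023² + 3 = 49.33 + 3 = 52.3.
Round up.

n = 53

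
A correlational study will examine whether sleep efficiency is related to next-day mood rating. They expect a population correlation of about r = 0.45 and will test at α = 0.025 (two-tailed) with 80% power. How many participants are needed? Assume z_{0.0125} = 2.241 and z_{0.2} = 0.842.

n = 44

Fisher's z: C = ½·ln((1+r)/(1−r)) = ½·ln(2.6364) = 0.4847.
n = ((z_{α/2} + z_β)/C)² + 3.
(2.241 + 0.842) / 0.4847 = 3.083 / 0.4847 = 6.361.
n = 6.361² + 3 = 40.46 + 3 = 43.5.
Round up.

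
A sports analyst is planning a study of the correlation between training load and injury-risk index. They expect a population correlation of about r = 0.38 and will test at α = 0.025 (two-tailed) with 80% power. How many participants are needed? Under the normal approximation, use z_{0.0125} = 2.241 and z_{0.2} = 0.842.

n = 63

Fisher's z: C = ½·ln((1+r)/(1−r)) = ½·ln(2.2258) = 0.4001.
n = ((z_{α/2} + z_β)/C)² + 3.
(2.241 + 0.842) / 0.4001 = 3.083 / 0.4001 = 7.706.
n = 7.706² + 3 = 59.38 + 3 = 62.4.
Round up.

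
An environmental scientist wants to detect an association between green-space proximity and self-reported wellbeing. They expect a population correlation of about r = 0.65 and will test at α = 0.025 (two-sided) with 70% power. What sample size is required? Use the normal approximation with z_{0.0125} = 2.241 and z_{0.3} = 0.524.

n = 16

Fisher's z: C = ½·ln((1+r)/(1−r)) = ½·ln(4.7143) = 0.7753.
n = ((z_{α/2} + z_β)/C)² + 3.
(2.241 + 0.524) / 0.7753 = 2.765 / 0.7753 = 3.566.
n = 3.566² + 3 = 12.72 + 3 = 15.7.
Round up.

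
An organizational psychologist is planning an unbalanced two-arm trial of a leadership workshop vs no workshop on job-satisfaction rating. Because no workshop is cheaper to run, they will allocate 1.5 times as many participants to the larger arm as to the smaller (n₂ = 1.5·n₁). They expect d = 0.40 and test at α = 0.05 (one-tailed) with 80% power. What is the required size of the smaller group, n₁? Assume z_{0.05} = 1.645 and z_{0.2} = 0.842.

With allocation ratio k = n₂/n₁ = 1.5, Var(x̄₁−x̄₂) = σ²(1/n₁ + 1/(k·n₁)) = σ²·(k+1)/(k·n₁).
So n₁ = (1 + 1/k)·((z_{α} + z_β)/d)² = 1.667 × (2.487/0.40)².
n₁ = 1.667 × 38.66 = 64.4.
Round up: n₁ = 65, giving n₂ = ⌈1.5 × 65⌉ = ⌈97.5⌉ = 98.

n₁ = 65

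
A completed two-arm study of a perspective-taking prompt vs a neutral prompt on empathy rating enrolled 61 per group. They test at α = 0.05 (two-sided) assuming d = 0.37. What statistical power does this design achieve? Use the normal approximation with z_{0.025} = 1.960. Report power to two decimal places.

For two equal groups, power = Φ(d·√(n/2) − z_{α/2}).
d·√(n/2) = 0.37 × √(61/2) = 0.37 × 5.523 = 2.043.
z_β = 2.043 − 1.960 = 0.083.
Power = Φ(0.083) = 0.533.

power ≈ 0.53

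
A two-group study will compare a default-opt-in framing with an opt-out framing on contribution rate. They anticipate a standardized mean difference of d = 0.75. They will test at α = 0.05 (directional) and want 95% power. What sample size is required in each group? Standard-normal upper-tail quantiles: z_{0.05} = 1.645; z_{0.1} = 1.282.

For two independent groups with equal n: n = 2·((z_{α} + z_β) / d)².
z_{α} + z_β = 1.645 + 1.645 = 3.290.
n = 2 × (3.290 / 0.75)² = 2 × 4.387² = 2 × 19.24 = 38.5.
Round up to the next whole participant.

n = 39 per group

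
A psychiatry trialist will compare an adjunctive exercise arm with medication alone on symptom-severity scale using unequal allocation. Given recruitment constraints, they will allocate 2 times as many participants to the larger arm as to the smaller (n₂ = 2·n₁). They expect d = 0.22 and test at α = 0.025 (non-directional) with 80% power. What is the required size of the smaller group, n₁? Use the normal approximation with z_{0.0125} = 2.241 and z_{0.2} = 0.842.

n₁ = 295

With allocation ratio k = n₂/n₁ = 2, Var(x̄₁−x̄₂) = σ²(1/n₁ + 1/(k·n₁)) = σ²·(k+1)/(k·n₁).
So n₁ = (1 + 1/k)·((z_{α/2} + z_β)/d)² = 1.500 × (3.083/0.22)².
n₁ = 1.500 × 196.38 = 294.6.
Round up: n₁ = 295, giving n₂ = 2 × 295 = 590.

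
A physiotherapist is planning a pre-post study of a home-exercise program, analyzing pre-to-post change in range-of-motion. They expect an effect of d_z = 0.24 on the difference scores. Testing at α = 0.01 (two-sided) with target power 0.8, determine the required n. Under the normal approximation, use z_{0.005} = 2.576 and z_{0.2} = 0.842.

For a paired (one-sample on differences) test: n = ((z_{α/2} + z_β) / d)².
z_{α/2} + z_β = 2.576 + 0.842 = 3.418.
n = (3.418 / 0.24)² = 14.242² = 202.83.
Round up.

n = 203 pairs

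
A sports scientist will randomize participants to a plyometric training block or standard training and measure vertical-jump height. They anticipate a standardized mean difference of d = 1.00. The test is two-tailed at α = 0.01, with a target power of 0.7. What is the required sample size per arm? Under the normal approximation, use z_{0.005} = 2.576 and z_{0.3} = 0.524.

For two independent groups with equal n: n = 2·((z_{α/2} + z_β) / d)².
z_{α/2} + z_β = 2.576 + 0.524 = 3.100.
n = 2 × (3.100 / 1.00)² = 2 × 3.100² = 2 × 9.61 = 19.2.
Round up to the next whole participant.

n = 20 per group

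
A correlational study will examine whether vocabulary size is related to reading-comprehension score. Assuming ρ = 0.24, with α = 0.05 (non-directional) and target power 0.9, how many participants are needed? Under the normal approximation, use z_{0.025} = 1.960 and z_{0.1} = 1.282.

Fisher's z: C = ½·ln((1+r)/(1−r)) = ½·ln(1.6316) = 0.2448.
n = ((z_{α/2} + z_β)/C)² + 3.
(1.960 + 1.282) / 0.2448 = 3.242 / 0.2448 = 13.243.
n = 13.243² + 3 = 175.39 + 3 = 178.4.
Round up.

n = 179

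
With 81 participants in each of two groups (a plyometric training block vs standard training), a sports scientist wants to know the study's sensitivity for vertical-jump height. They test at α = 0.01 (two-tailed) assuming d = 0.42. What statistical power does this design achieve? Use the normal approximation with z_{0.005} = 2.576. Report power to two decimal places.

power ≈ 0.54

For two equal groups, power = Φ(d·√(n/2) − z_{α/2}).
d·√(n/2) = 0.42 × √(81/2) = 0.42 × 6.364 = 2.673.
z_β = 2.673 − 2.576 = 0.097.
Power = Φ(0.097) = 0.539.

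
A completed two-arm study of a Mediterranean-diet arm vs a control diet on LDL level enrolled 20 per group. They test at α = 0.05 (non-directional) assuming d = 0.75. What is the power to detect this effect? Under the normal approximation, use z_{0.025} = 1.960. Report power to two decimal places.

For two equal groups, power = Φ(d·√(n/2) − z_{α/2}).
d·√(n/2) = 0.75 × √(20/2) = 0.75 × 3.162 = 2.372.
z_β = 2.372 − 1.960 = 0.412.
Power = Φ(0.412) = 0.660.

power ≈ 0.66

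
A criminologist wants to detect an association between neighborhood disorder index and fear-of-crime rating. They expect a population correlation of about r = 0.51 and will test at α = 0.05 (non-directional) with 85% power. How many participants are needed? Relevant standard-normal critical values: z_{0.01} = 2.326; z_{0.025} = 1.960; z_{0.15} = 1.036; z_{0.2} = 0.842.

n = 32

Fisher's z: C = ½·ln((1+r)/(1−r)) = ½·ln(3.0816) = 0.5627.
n = ((z_{α/2} + z_β)/C)² + 3.
(1.960 + 1.036) / 0.5627 = 2.996 / 0.5627 = 5.324.
n = 5.324² + 3 = 28.35 + 3 = 31.3.
Round up.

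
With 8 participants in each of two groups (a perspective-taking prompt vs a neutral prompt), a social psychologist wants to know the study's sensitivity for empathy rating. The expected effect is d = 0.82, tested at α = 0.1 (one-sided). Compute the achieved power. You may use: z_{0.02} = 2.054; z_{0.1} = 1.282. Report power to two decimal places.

power ≈ 0.64

For two equal groups, power = Φ(d·√(n/2) − z_{α}).
d·√(n/2) = 0.82 × √(8/2) = 0.82 × 2.000 = 1.640.
z_β = 1.640 − 1.282 = 0.358.
Power = Φ(0.358) = 0.640.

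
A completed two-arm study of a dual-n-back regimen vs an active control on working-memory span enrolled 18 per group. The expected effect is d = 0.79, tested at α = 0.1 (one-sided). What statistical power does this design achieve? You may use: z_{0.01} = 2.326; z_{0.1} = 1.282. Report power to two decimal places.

For two equal groups, power = Φ(d·√(n/2) − z_{α}).
d·√(n/2) = 0.79 × √(18/2) = 0.79 × 3.000 = 2.370.
z_β = 2.370 − 1.282 = 1.088.
Power = Φ(1.088) = 0.862.

power ≈ 0.86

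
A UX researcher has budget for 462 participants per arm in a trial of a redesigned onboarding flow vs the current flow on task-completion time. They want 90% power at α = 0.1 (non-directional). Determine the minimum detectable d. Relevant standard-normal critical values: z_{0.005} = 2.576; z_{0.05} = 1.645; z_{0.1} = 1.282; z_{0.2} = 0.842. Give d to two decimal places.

d_min ≈ 0.19

For two independent groups of n = 462 each: d_min = (z_{α/2} + z_β)·√(2/n).
z-sum = 1.645 + 1.282 = 2.927.
d_min = 2.927 × √(2/462) = 2.927 × 0.0658 = 0.193.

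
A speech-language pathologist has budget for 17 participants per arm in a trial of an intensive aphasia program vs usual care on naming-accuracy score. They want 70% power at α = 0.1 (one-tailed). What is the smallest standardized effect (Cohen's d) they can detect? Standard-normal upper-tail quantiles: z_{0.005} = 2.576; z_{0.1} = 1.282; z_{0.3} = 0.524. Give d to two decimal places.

For two independent groups of n = 17 each: d_min = (z_{α} + z_β)·√(2/n).
z-sum = 1.282 + 0.524 = 1.806.
d_min = 1.806 × √(2/17) = 1.806 × 0.3430 = 0.619.

d_min ≈ 0.62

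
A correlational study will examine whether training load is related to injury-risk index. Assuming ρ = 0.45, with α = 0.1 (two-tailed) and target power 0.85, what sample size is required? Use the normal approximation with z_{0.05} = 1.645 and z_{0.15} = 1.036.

Fisher's z: C = ½·ln((1+r)/(1−r)) = ½·ln(2.6364) = 0.4847.
n = ((z_{α/2} + z_β)/C)² + 3.
(1.645 + 1.036) / 0.4847 = 2.681 / 0.4847 = 5.531.
n = 5.531² + 3 = 30.59 + 3 = 33.6.
Round up.

n = 34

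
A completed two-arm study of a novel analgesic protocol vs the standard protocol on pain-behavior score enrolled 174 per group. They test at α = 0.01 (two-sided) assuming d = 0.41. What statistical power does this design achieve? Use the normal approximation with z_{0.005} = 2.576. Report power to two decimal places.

power ≈ 0.89

For two equal groups, power = Φ(d·√(n/2) − z_{α/2}).
d·√(n/2) = 0.41 × √(174/2) = 0.41 × 9.327 = 3.824.
z_β = 3.824 − 2.576 = 1.248.
Power = Φ(1.248) = 0.894.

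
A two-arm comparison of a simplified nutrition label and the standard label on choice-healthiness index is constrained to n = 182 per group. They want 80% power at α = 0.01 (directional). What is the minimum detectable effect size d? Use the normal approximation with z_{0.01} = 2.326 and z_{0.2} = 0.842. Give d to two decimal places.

For two independent groups of n = 182 each: d_min = (z_{α} + z_β)·√(2/n).
z-sum = 2.326 + 0.842 = 3.168.
d_min = 3.168 × √(2/182) = 3.168 × 0.1048 = 0.332.

d_min ≈ 0.33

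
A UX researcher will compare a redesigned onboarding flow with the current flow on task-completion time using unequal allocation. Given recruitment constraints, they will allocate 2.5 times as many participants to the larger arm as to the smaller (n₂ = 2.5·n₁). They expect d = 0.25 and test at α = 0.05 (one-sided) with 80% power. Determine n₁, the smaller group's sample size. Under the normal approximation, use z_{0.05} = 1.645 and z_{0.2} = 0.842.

With allocation ratio k = n₂/n₁ = 2.5, Var(x̄₁−x̄₂) = σ²(1/n₁ + 1/(k·n₁)) = σ²·(k+1)/(k·n₁).
So n₁ = (1 + 1/k)·((z_{α} + z_β)/d)² = 1.400 × (2.487/0.25)².
n₁ = 1.400 × 98.96 = 138.5.
Round up: n₁ = 139, giving n₂ = ⌈2.5 × 139⌉ = ⌈347.5⌉ = 348.

n₁ = 139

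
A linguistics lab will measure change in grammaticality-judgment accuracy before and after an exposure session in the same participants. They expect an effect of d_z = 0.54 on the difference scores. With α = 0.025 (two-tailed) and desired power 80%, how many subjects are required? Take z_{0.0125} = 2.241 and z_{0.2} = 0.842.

n = 33 pairs

For a paired (one-sample on differences) test: n = ((z_{α/2} + z_β) / d)².
z_{α/2} + z_β = 2.241 + 0.842 = 3.083.
n = (3.083 / 0.54)² = 5.709² = 32.60.
Round up.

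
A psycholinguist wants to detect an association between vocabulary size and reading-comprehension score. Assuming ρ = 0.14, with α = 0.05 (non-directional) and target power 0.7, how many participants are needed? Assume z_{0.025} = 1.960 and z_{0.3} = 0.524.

Fisher's z: C = ½·ln((1+r)/(1−r)) = ½·ln(1.3256) = 0.1409.
n = ((z_{α/2} + z_β)/C)² + 3.
(1.960 + 0.524) / 0.1409 = 2.484 / 0.1409 = 17.630.
n = 17.630² + 3 = 310.80 + 3 = 313.8.
Round up.

n = 314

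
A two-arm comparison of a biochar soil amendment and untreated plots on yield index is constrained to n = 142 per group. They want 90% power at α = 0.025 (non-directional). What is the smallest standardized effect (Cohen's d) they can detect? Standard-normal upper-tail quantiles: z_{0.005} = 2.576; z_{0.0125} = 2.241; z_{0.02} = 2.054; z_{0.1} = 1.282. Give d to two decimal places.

For two independent groups of n = 142 each: d_min = (z_{α/2} + z_β)·√(2/n).
z-sum = 2.241 + 1.282 = 3.523.
d_min = 3.523 × √(2/142) = 3.523 × 0.1187 = 0.418.

d_min ≈ 0.42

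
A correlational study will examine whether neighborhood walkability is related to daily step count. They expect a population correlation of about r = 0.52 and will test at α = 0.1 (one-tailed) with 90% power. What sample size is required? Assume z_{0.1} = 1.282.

n = 23

Fisher's z: C = ½·ln((1+r)/(1−r)) = ½·ln(3.1667) = 0.5763.
n = ((z_{α} + z_β)/C)² + 3.
(1.282 + 1.282) / 0.5763 = 2.564 / 0.5763 = 4.449.
n = 4.449² + 3 = 19.79 + 3 = 22.8.
Round up.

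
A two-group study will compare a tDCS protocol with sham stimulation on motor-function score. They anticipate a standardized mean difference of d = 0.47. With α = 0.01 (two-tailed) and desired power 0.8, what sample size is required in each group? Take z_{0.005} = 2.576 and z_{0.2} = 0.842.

n = 106 per group

For two independent groups with equal n: n = 2·((z_{α/2} + z_β) / d)².
z_{α/2} + z_β = 2.576 + 0.842 = 3.418.
n = 2 × (3.418 / 0.47)² = 2 × 7.272² = 2 × 52.89 = 105.8.
Round up to the next whole participant.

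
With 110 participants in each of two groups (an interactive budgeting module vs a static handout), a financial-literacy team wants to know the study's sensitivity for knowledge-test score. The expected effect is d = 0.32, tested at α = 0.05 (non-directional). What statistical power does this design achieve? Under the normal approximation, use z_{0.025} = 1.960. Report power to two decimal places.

For two equal groups, power = Φ(d·√(n/2) − z_{α/2}).
d·√(n/2) = 0.32 × √(110/2) = 0.32 × 7.416 = 2.373.
z_β = 2.373 − 1.960 = 0.413.
Power = Φ(0.413) = 0.660.

power ≈ 0.66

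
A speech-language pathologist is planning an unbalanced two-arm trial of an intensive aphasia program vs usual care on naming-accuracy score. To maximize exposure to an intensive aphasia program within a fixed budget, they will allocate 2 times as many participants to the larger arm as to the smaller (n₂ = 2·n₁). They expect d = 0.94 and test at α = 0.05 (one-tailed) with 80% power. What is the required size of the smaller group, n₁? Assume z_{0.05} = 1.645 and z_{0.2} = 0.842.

With allocation ratio k = n₂/n₁ = 2, Var(x̄₁−x̄₂) = σ²(1/n₁ + 1/(k·n₁)) = σ²·(k+1)/(k·n₁).
So n₁ = (1 + 1/k)·((z_{α} + z_β)/d)² = 1.500 × (2.487/0.94)².
n₁ = 1.500 × 7.00 = 10.5.
Round up: n₁ = 11, giving n₂ = 2 × 11 = 22.

n₁ = 11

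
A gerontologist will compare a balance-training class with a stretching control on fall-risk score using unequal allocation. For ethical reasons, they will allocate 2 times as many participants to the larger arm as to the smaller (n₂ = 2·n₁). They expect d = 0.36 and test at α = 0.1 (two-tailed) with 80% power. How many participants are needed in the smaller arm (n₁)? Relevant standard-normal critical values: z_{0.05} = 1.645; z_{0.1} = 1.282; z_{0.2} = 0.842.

n₁ = 72

With allocation ratio k = n₂/n₁ = 2, Var(x̄₁−x̄₂) = σ²(1/n₁ + 1/(k·n₁)) = σ²·(k+1)/(k·n₁).
So n₁ = (1 + 1/k)·((z_{α/2} + z_β)/d)² = 1.500 × (2.487/0.36)².
n₁ = 1.500 × 47.73 = 71.6.
Round up: n₁ = 72, giving n₂ = 2 × 72 = 144.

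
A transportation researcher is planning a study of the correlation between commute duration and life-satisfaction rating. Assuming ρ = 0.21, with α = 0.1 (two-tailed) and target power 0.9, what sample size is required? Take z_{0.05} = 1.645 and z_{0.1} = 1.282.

Fisher's z: C = ½·ln((1+r)/(1−r)) = ½·ln(1.5316) = 0.2132.
n = ((z_{α/2} + z_β)/C)² + 3.
(1.645 + 1.282) / 0.2132 = 2.927 / 0.2132 = 13.729.
n = 13.729² + 3 = 188.48 + 3 = 191.5.
Round up.

n = 192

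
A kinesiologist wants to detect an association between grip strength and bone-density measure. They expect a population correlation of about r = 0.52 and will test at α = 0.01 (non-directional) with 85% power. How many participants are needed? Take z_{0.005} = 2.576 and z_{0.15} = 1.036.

Fisher's z: C = ½·ln((1+r)/(1−r)) = ½·ln(3.1667) = 0.5763.
n = ((z_{α/2} + z_β)/C)² + 3.
(2.576 + 1.036) / 0.5763 = 3.612 / 0.5763 = 6.268.
n = 6.268² + 3 = 39.28 + 3 = 42.3.
Round up.

n = 43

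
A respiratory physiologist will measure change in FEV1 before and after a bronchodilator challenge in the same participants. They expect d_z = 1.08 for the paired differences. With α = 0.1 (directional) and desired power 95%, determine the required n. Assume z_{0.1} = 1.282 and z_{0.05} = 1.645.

n = 8 pairs

For a paired (one-sample on differences) test: n = ((z_{α} + z_β) / d)².
z_{α} + z_β = 1.282 + 1.645 = 2.927.
n = (2.927 / 1.08)² = 2.710² = 7.35.
Round up.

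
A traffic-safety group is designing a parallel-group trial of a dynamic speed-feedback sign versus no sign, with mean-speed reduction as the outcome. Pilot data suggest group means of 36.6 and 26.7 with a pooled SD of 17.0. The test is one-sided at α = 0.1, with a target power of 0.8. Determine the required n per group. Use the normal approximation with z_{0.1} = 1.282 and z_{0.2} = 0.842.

Cohen's d = |M₁ − M₂| / SD_pooled = |36.6 − 26.7| / 17.0 = 9.9 / 17.0 = 0.582.
For two independent groups with equal n: n = 2·((z_{α} + z_β) / d)².
z_{α} + z_β = 1.282 + 0.842 = 2.124.
n = 2 × (2.124 / 0.582)² = 2 × 3.649² = 2 × 13.32 = 26.6.
Round up to the next whole participant.

n = 27 per group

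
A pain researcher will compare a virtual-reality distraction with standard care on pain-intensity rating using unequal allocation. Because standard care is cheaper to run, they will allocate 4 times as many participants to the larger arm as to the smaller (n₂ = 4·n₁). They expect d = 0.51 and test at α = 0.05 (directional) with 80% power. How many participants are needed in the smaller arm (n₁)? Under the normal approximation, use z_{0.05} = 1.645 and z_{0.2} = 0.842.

n₁ = 30

With allocation ratio k = n₂/n₁ = 4, Var(x̄₁−x̄₂) = σ²(1/n₁ + 1/(k·n₁)) = σ²·(k+1)/(k·n₁).
So n₁ = (1 + 1/k)·((z_{α} + z_β)/d)² = 1.250 × (2.487/0.51)².
n₁ = 1.250 × 23.78 = 29.7.
Round up: n₁ = 30, giving n₂ = 4 × 30 = 120.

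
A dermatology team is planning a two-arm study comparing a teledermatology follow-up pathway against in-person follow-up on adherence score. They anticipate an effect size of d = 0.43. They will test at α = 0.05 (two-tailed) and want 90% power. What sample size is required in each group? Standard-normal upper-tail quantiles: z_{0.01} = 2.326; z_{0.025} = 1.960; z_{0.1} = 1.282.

n = 114 per group

For two independent groups with equal n: n = 2·((z_{α/2} + z_β) / d)².
z_{α/2} + z_β = 1.960 + 1.282 = 3.242.
n = 2 × (3.242 / 0.43)² = 2 × 7.540² = 2 × 56.84 = 113.7.
Round up to the next whole participant.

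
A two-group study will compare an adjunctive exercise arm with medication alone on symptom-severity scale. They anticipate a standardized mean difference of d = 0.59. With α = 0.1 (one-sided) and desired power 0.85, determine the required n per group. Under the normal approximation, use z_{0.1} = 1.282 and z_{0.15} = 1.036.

For two independent groups with equal n: n = 2·((z_{α} + z_β) / d)².
z_{α} + z_β = 1.282 + 1.036 = 2.318.
n = 2 × (2.318 / 0.59)² = 2 × 3.929² = 2 × 15.44 = 30.9.
Round up to the next whole participant.

n = 31 per group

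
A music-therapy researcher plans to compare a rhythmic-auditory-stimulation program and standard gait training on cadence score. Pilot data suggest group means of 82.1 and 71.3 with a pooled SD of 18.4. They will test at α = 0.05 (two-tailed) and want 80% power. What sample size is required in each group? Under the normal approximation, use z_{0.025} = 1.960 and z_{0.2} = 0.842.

Cohen's d = |M₁ − M₂| / SD_pooled = |82.1 − 71.3| / 18.4 = 10.8 / 18.4 = 0.587.
For two independent groups with equal n: n = 2·((z_{α/2} + z_β) / d)².
z_{α/2} + z_β = 1.960 + 0.842 = 2.802.
n = 2 × (2.802 / 0.587)² = 2 × 4.773² = 2 × 22.79 = 45.6.
Round up to the next whole participant.

n = 46 per group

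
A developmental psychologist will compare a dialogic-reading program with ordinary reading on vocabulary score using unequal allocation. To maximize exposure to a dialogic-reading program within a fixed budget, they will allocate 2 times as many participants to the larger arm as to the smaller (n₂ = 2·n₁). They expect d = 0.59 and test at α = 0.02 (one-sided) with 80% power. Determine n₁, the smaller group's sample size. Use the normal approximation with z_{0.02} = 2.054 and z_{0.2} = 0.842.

With allocation ratio k = n₂/n₁ = 2, Var(x̄₁−x̄₂) = σ²(1/n₁ + 1/(k·n₁)) = σ²·(k+1)/(k·n₁).
So n₁ = (1 + 1/k)·((z_{α} + z_β)/d)² = 1.500 × (2.896/0.59)².
n₁ = 1.500 × 24.09 = 36.1.
Round up: n₁ = 37, giving n₂ = 2 × 37 = 74.

n₁ = 37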